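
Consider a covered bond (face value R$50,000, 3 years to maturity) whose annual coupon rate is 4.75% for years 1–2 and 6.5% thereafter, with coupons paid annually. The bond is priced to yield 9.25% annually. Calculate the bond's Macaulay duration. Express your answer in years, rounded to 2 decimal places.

2.86 years

Periodic yield y = 0.0925. Discount each cash flow and weight by its year:
  t   CF        PV=CF/(1+0.0925)^t    t·PV
  1     2,375.00     2,173.9130     2,173.9130
  2     2,375.00     1,989.8518     3,979.7035
  3    53,250.00    40,837.1359   122,511.4076
  Σ                 45,000.9007   128,665.0242
Price P = Σ PV = 45,000.9007.
Macaulay duration = Σ(t·PV) / P = 128,665.0242 / 45,000.9007 = 2.85917 years.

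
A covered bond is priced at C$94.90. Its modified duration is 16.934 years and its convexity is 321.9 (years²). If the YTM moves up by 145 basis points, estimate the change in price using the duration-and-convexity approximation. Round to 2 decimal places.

-C$20.09

Duration effect: -D_mod·Δy = -16.934 × (+0.0145) = -0.245543
Convexity effect: ½·C·(Δy)² = 0.5 × 321.9 × (0.0145)² = +0.0338397375
ΔP/P ≈ -0.245543 + 0.0338397375 = -0.2117032625
ΔP ≈ 94.90 × (-0.2117032625) = -20.09063961125.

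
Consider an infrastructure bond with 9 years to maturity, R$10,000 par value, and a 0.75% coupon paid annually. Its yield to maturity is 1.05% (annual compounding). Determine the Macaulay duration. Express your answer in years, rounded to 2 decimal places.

Periodic yield y = 0.0105. Discount each cash flow and weight by its year:
  t   CF        PV=CF/(1+0.0105)^t    t·PV
  1        75.00        74.2207        74.2207
  2        75.00        73.4495       146.8989
  3        75.00        72.6863       218.0588
  4        75.00        71.9310       287.7239
  5        75.00        71.1836       355.9178
  6        75.00        70.4439       422.6634
  7        75.00        69.7119       487.9834
  8        75.00        68.9875       551.9004
  9    10,075.00     9,171.0317    82,539.2852
  Σ                  9,743.6460    85,084.6525
Price P = Σ PV = 9,743.6460.
Macaulay duration = Σ(t·PV) / P = 85,084.6525 / 9,743.6460 = 8.73232 years.

8.73 years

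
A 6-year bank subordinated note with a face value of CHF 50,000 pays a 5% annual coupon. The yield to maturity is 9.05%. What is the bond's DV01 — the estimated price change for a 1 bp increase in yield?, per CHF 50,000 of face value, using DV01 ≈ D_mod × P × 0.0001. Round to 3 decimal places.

CHF 19.694

Periodic yield y = 0.0905.
  t   CF        PV=CF/(1+0.0905)^t    t·PV
  1     2,500.00     2,292.5264     2,292.5264
  2     2,500.00     2,102.2709     4,204.5417
  3     2,500.00     1,927.8045     5,783.4136
  4     2,500.00     1,767.8171     7,071.2684
  5     2,500.00     1,621.1069     8,105.5346
  6    52,500.00    31,218.0149   187,308.0896
  Σ                 40,929.5407   214,765.3742
P = 40,929.5407; D_Mac = 5.24720 yrs; D_mod = 4.81174 yrs.
DV01 ≈ 4.81174 × 40,929.5407 × 0.0001 = 19.694211.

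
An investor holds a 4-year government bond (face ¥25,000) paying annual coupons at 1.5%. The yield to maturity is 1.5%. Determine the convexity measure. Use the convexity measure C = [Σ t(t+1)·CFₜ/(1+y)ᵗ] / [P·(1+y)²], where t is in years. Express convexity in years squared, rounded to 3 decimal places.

18.846

With y = 0.015:
  t   CF        PV=CF/(1+0.015)^t    t·PV        t(t+1)·PV
  1       375.00       369.4581       369.4581         738.9163
  2       375.00       363.9982       727.9963       2,183.9889
  3       375.00       358.6189     1,075.8566       4,303.4265
  4    25,375.00    23,907.9248    95,631.6994     478,158.4969
  Σ                 25,000.0000    97,805.0104     485,384.8285
P = 25,000.0000.
Convexity = Σ t(t+1)·PV / [P·(1+y)²] = 485,384.8285 / (25,000.0000 × 1.030225) = 18.84578.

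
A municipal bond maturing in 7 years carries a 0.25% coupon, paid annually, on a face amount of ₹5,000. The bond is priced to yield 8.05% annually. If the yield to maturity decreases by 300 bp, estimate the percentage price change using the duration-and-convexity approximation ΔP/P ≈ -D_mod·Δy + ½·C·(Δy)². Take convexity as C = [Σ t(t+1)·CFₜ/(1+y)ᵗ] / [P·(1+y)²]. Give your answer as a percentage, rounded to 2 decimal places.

+21.36%

With y = 0.0805:
  t   CF        PV=CF/(1+0.0805)^t    t·PV        t(t+1)·PV
  1        12.50        11.5687        11.5687          23.1374
  2        12.50        10.7068        21.4136          64.2409
  3        12.50         9.9091        29.7274         118.9096
  4        12.50         9.1709        36.6835         183.4176
  5        12.50         8.4876        42.4381         254.6287
  6        12.50         7.8553        47.1316         329.9215
  7     5,012.50     2,915.2848    20,406.9935     163,255.9484
  Σ                  2,972.9832    20,595.9566     164,230.2042
P = 2,972.9832; D_Mac = 6.92771 yrs; D_mod = 6.41158 yrs; C = 47.31633.
Duration effect: -6.41158 × (-0.03) = +0.192347
Convexity effect: 0.5 × 47.31633 × (-0.03)² = +0.0212923
ΔP/P ≈ +0.192347 + 0.0212923 = +0.213640 = +21.3640%.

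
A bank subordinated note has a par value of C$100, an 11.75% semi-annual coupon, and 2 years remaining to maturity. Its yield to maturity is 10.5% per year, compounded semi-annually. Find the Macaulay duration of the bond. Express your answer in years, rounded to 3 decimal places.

Periodic yield y = 0.0525. Discount each cash flow and weight by its period:
  t   CF        PV=CF/(1+0.0525)^t    t·PV
  1        5.875         5.5819         5.5819
  2        5.875         5.3035        10.6070
  3        5.875         5.0390        15.1169
  4      105.875        86.2790       345.1159
  Σ                    102.2034       376.4218
Price P = Σ PV = 102.2034.
Macaulay duration = Σ(t·PV) / P = 376.4218 / 102.2034 = 3.68307 half-year periods.
In years: 3.68307 / 2 = 1.84153 years.

1.842 years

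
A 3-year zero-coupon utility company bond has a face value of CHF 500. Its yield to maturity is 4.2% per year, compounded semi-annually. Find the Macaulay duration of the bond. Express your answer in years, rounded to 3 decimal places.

A zero-coupon bond has a single cash flow at maturity, so its Macaulay duration equals its maturity: 3 years.
(Equivalently: 6 semi-annual periods ÷ 2 = 3 years.)

3.000 years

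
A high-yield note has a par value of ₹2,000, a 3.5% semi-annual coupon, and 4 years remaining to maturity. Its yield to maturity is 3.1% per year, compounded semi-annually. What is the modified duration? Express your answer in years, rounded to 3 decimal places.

Periodic yield y = 0.0155. First find Macaulay duration:
  t   CF        PV=CF/(1+0.0155)^t    t·PV
  1        35.00        34.4658        34.4658
  2        35.00        33.9397        67.8794
  3        35.00        33.4217       100.2650
  4        35.00        32.9115       131.6462
  5        35.00        32.4092       162.0460
  6        35.00        31.9145       191.4872
  7        35.00        31.4274       219.9918
  8     2,035.00     1,799.3887    14,395.1097
  Σ                  2,029.8786    15,302.8912
P = 2,029.8786; Macaulay duration = 15,302.8912 / 2,029.8786 = 7.53882 half-year periods = 3.76941 years.
Modified duration = D_Mac / (1 + y) = 3.76941 / 1.0155 = 3.71188 years.

3.712 years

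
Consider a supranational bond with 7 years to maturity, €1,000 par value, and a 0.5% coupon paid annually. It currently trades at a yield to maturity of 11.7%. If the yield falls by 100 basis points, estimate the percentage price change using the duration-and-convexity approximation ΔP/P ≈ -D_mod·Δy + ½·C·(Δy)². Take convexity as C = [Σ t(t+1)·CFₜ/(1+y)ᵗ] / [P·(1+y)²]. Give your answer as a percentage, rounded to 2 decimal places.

With y = 0.117:
  t   CF        PV=CF/(1+0.117)^t    t·PV        t(t+1)·PV
  1         5.00         4.4763         4.4763           8.9526
  2         5.00         4.0074         8.0148          24.0445
  3         5.00         3.5877        10.7630          43.0518
  4         5.00         3.2119        12.8475          64.2373
  5         5.00         2.8754        14.3772          86.2632
  6         5.00         2.5743        15.4455         108.1186
  7     1,005.00       463.2270     3,242.5889      25,940.7111
  Σ                    483.9599     3,308.5131      26,275.3790
P = 483.9599; D_Mac = 6.83634 yrs; D_mod = 6.12027 yrs; C = 43.51443.
Duration effect: -6.12027 × (-0.01) = +0.061203
Convexity effect: 0.5 × 43.51443 × (-0.01)² = +0.0021757
ΔP/P ≈ +0.061203 + 0.0021757 = +0.063378 = +6.3378%.

+6.34%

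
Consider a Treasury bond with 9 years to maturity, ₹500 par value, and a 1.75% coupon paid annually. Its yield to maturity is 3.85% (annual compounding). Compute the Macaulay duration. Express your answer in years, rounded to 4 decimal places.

8.3391 years

Periodic yield y = 0.0385. Discount each cash flow and weight by its year:
  t   CF        PV=CF/(1+0.0385)^t    t·PV
  1         8.75         8.4256         8.4256
  2         8.75         8.1133        16.2265
  3         8.75         7.8125        23.4374
  4         8.75         7.5228        30.0914
  5         8.75         7.2440        36.2198
  6         8.75         6.9754        41.8524
  7         8.75         6.7168        47.0176
  8         8.75         6.4678        51.7423
  9       508.75       362.1145     3,259.0305
  Σ                    421.3926     3,514.0435
Price P = Σ PV = 421.3926.
Macaulay duration = Σ(t·PV) / P = 3,514.0435 / 421.3926 = 8.33912 years.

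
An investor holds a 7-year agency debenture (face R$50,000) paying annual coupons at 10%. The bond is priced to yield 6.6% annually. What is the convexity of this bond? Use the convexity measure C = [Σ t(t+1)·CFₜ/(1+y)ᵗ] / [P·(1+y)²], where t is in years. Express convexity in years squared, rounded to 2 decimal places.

With y = 0.066:
  t   CF        PV=CF/(1+0.066)^t    t·PV        t(t+1)·PV
  1     5,000.00     4,690.4315     4,690.4315       9,380.8630
  2     5,000.00     4,400.0296     8,800.0591      26,400.1774
  3     5,000.00     4,127.6075    12,382.8224      49,531.2897
  4     5,000.00     3,872.0520    15,488.2082      77,441.0408
  5     5,000.00     3,632.3190    18,161.5949     108,969.5696
  6     5,000.00     3,407.4287    20,444.5722     143,112.0051
  7    55,000.00    35,161.0841   246,127.5885   1,969,020.7083
  Σ                 59,290.9524   326,095.2769   2,383,855.6540
P = 59,290.9524.
Convexity = Σ t(t+1)·PV / [P·(1+y)²] = 2,383,855.6540 / (59,290.9524 × 1.136356) = 35.38157.

35.38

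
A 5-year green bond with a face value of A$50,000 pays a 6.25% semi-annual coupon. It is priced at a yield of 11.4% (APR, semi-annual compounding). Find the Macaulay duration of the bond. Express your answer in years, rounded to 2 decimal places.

4.28 years

Periodic yield y = 0.057. Discount each cash flow and weight by its period:
  t   CF        PV=CF/(1+0.057)^t    t·PV
  1     1,562.50     1,478.2403     1,478.2403
  2     1,562.50     1,398.5244     2,797.0488
  3     1,562.50     1,323.1073     3,969.3219
  4     1,562.50     1,251.7571     5,007.0286
  5     1,562.50     1,184.2546     5,921.2731
  6     1,562.50     1,120.3923     6,722.3536
  7     1,562.50     1,059.9738     7,419.8163
  8     1,562.50     1,002.8134     8,022.5072
  9     1,562.50       948.7355     8,538.6193
  10   51,562.50    29,619.9344   296,199.3443
  Σ                 40,387.7331   346,075.5534
Price P = Σ PV = 40,387.7331.
Macaulay duration = Σ(t·PV) / P = 346,075.5534 / 40,387.7331 = 8.56883 half-year periods.
In years: 8.56883 / 2 = 4.28441 years.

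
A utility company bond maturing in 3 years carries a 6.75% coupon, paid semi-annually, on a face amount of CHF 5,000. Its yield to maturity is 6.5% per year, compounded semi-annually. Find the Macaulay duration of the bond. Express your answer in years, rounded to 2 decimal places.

2.77 years

Periodic yield y = 0.0325. Discount each cash flow and weight by its period:
  t   CF        PV=CF/(1+0.0325)^t    t·PV
  1       168.75       163.4383       163.4383
  2       168.75       158.2937       316.5874
  3       168.75       153.3111       459.9333
  4       168.75       148.4853       593.9413
  5       168.75       143.8115       719.0573
  6     5,168.75     4,266.2388    25,597.4330
  Σ                  5,033.5787    27,850.3906
Price P = Σ PV = 5,033.5787.
Macaulay duration = Σ(t·PV) / P = 27,850.3906 / 5,033.5787 = 5.53292 half-year periods.
In years: 5.53292 / 2 = 2.76646 years.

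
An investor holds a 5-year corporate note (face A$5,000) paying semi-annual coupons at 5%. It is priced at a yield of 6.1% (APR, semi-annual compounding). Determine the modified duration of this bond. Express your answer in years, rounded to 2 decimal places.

Periodic yield y = 0.0305. First find Macaulay duration:
  t   CF        PV=CF/(1+0.0305)^t    t·PV
  1       125.00       121.3003       121.3003
  2       125.00       117.7102       235.4204
  3       125.00       114.2263       342.6788
  4       125.00       110.8455       443.3820
  5       125.00       107.5648       537.8238
  6       125.00       104.3811       626.2868
  7       125.00       101.2917       709.0422
  8       125.00        98.2938       786.3503
  9       125.00        95.3846       858.4610
  10    5,125.00     3,795.0186    37,950.1860
  Σ                  4,766.0169    42,610.9316
P = 4,766.0169; Macaulay duration = 42,610.9316 / 4,766.0169 = 8.94058 half-year periods = 4.47029 years.
Modified duration = D_Mac / (1 + y) = 4.47029 / 1.0305 = 4.33798 years.

4.34 years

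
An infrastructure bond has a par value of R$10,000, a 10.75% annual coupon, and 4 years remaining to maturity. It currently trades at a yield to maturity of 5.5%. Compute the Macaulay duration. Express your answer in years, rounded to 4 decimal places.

3.5014 years

Periodic yield y = 0.055. Discount each cash flow and weight by its year:
  t   CF        PV=CF/(1+0.055)^t    t·PV
  1     1,075.00     1,018.9573     1,018.9573
  2     1,075.00       965.8363     1,931.6727
  3     1,075.00       915.4847     2,746.4541
  4    11,075.00     8,939.9254    35,759.7017
  Σ                 11,840.2038    41,456.7858
Price P = Σ PV = 11,840.2038.
Macaulay duration = Σ(t·PV) / P = 41,456.7858 / 11,840.2038 = 3.50136 years.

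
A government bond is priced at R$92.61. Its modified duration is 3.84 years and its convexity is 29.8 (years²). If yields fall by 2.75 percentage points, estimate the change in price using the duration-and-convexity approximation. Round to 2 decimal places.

+R$10.82

Duration effect: -D_mod·Δy = -3.84 × (-0.0275) = +0.105600
Convexity effect: ½·C·(Δy)² = 0.5 × 29.8 × (-0.0275)² = +0.011268125
ΔP/P ≈ +0.105600 + 0.011268125 = +0.116868125
ΔP ≈ 92.61 × (+0.116868125) = +10.82315705625.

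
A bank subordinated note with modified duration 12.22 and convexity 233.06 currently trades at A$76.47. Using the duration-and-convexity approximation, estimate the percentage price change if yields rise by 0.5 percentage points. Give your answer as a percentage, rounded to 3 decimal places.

-5.819%

Duration effect: -D_mod·Δy = -12.22 × (+0.005) = -0.061100
Convexity effect: ½·C·(Δy)² = 0.5 × 233.06 × (0.005)² = +0.00291325
ΔP/P ≈ -0.061100 + 0.00291325 = -0.05818675
= -5.818675%.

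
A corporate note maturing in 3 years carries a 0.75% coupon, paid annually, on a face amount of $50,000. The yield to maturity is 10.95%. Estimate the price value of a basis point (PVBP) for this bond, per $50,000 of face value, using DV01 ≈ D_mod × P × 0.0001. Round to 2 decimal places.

Periodic yield y = 0.1095.
  t   CF        PV=CF/(1+0.1095)^t    t·PV
  1       375.00       337.9901       337.9901
  2       375.00       304.6328       609.2656
  3    50,375.00    36,883.5861   110,650.7582
  Σ                 37,526.2089   111,598.0139
P = 37,526.2089; D_Mac = 2.97387 yrs; D_mod = 2.68037 yrs.
DV01 ≈ 2.68037 × 37,526.2089 × 0.0001 = 10.058406.

$10.06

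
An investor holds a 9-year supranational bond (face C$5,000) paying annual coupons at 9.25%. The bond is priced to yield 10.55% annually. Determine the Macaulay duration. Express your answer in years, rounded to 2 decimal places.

6.38 years

Periodic yield y = 0.1055. Discount each cash flow and weight by its year:
  t   CF        PV=CF/(1+0.1055)^t    t·PV
  1       462.50       418.3627       418.3627
  2       462.50       378.4376       756.8751
  3       462.50       342.3225     1,026.9676
  4       462.50       309.6540     1,238.6162
  5       462.50       280.1032     1,400.5158
  6       462.50       253.3724     1,520.2342
  7       462.50       229.1926     1,604.3479
  8       462.50       207.3203     1,658.5621
  9     5,462.50     2,214.9439    19,934.4950
  Σ                  4,633.7091    29,558.9766
Price P = Σ PV = 4,633.7091.
Macaulay duration = Σ(t·PV) / P = 29,558.9766 / 4,633.7091 = 6.37912 years.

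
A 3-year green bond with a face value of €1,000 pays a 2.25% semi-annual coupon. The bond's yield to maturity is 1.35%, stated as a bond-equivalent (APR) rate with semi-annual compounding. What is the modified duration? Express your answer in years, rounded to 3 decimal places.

2.899 years

Periodic yield y = 0.00675. First find Macaulay duration:
  t   CF        PV=CF/(1+0.00675)^t    t·PV
  1        11.25        11.1746        11.1746
  2        11.25        11.0996        22.1993
  3        11.25        11.0252        33.0757
  4        11.25        10.9513        43.8052
  5        11.25        10.8779        54.3894
  6     1,011.25       971.2448     5,827.4688
  Σ                  1,026.3734     5,992.1130
P = 1,026.3734; Macaulay duration = 5,992.1130 / 1,026.3734 = 5.83814 half-year periods = 2.91907 years.
Modified duration = D_Mac / (1 + y) = 2.91907 / 1.00675 = 2.89950 years.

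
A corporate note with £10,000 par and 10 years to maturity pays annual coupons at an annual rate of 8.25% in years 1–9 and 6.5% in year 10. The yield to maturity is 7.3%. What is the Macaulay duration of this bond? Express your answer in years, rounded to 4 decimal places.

Periodic yield y = 0.073. Discount each cash flow and weight by its year:
  t   CF        PV=CF/(1+0.073)^t    t·PV
  1       825.00       768.8723       768.8723
  2       825.00       716.5632     1,433.1264
  3       825.00       667.8129     2,003.4386
  4       825.00       622.3792     2,489.5167
  5       825.00       580.0365     2,900.1826
  6       825.00       540.5746     3,243.4475
  7       825.00       503.7974     3,526.5816
  8       825.00       469.5222     3,756.1780
  9       825.00       437.5790     3,938.2108
  10   10,650.00     5,264.4425    52,644.4252
  Σ                 10,571.5798    76,703.9797
Price P = Σ PV = 10,571.5798.
Macaulay duration = Σ(t·PV) / P = 76,703.9797 / 10,571.5798 = 7.25568 years.

7.2557 years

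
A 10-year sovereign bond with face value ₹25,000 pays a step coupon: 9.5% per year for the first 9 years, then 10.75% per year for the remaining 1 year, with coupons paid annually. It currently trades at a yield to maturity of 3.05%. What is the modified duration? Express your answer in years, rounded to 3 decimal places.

Periodic yield y = 0.0305. First find Macaulay duration:
  t   CF        PV=CF/(1+0.0305)^t    t·PV
  1     2,375.00     2,304.7065     2,304.7065
  2     2,375.00     2,236.4934     4,472.9868
  3     2,375.00     2,170.2993     6,510.8978
  4     2,375.00     2,106.0643     8,424.2573
  5     2,375.00     2,043.7305    10,218.6527
  6     2,375.00     1,983.2417    11,899.4500
  7     2,375.00     1,924.5431    13,471.8017
  8     2,375.00     1,867.5819    14,940.6548
  9     2,375.00     1,812.3065    16,310.7585
  10   27,687.50    20,502.3566   205,023.5657
  Σ                 38,951.3237   293,577.7318
P = 38,951.3237; Macaulay duration = 293,577.7318 / 38,951.3237 = 7.53704 years.
Modified duration = D_Mac / (1 + y) = 7.53704 / 1.0305 = 7.31397 years.

7.314 years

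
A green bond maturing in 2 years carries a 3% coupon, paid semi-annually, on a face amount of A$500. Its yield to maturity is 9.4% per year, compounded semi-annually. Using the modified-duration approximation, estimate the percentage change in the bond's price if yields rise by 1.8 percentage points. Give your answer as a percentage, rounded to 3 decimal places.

-3.357%

Periodic yield y = 0.047. Modified duration first:
  t   CF        PV=CF/(1+0.047)^t    t·PV
  1         7.50         7.1633         7.1633
  2         7.50         6.8418        13.6835
  3         7.50         6.5346        19.6039
  4       507.50       422.3275     1,689.3098
  Σ                    442.8672     1,729.7606
P = 442.8672; D_Mac = 3.90582 half-year periods = 1.95291 yrs; D_mod = 1.95291/(1+0.047) = 1.86524 yrs.
ΔP/P ≈ -D_mod · Δy = -1.86524 × (+0.018) = -0.033574 = -3.3574%.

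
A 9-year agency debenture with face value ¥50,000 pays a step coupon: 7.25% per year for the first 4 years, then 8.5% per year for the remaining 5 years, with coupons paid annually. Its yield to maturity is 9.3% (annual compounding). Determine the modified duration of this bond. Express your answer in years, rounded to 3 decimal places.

6.185 years

Periodic yield y = 0.093. First find Macaulay duration:
  t   CF        PV=CF/(1+0.093)^t    t·PV
  1     3,625.00     3,316.5599     3,316.5599
  2     3,625.00     3,034.3641     6,068.7281
  3     3,625.00     2,776.1794     8,328.5382
  4     3,625.00     2,539.9628    10,159.8514
  5     4,250.00     2,724.5082    13,622.5410
  6     4,250.00     2,492.6882    14,956.1292
  7     4,250.00     2,280.5930    15,964.1513
  8     4,250.00     2,086.5444    16,692.3553
  9    54,250.00    24,367.9102   219,311.1915
  Σ                 45,619.3103   308,420.0460
P = 45,619.3103; Macaulay duration = 308,420.0460 / 45,619.3103 = 6.76073 years.
Modified duration = D_Mac / (1 + y) = 6.76073 / 1.093 = 6.18548 years.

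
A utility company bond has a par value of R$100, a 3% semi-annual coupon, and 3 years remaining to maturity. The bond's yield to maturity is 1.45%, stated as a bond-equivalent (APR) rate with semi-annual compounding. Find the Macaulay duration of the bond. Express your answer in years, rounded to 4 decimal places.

2.8942 years

Periodic yield y = 0.00725. Discount each cash flow and weight by its period:
  t   CF        PV=CF/(1+0.00725)^t    t·PV
  1         1.50         1.4892         1.4892
  2         1.50         1.4785         2.9570
  3         1.50         1.4678         4.4035
  4         1.50         1.4573         5.8291
  5         1.50         1.4468         7.2339
  6       101.50        97.1947       583.1679
  Σ                    104.5343       605.0807
Price P = Σ PV = 104.5343.
Macaulay duration = Σ(t·PV) / P = 605.0807 / 104.5343 = 5.78835 half-year periods.
In years: 5.78835 / 2 = 2.89417 years.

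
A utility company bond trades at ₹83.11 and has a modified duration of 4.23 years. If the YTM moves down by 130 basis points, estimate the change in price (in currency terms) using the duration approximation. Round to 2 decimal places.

Duration approximation: ΔP/P ≈ -D_mod · Δy = -4.23 × (-0.013) = +0.054990.
ΔP ≈ 83.11 × (+0.054990) = +4.5702189.

+₹4.57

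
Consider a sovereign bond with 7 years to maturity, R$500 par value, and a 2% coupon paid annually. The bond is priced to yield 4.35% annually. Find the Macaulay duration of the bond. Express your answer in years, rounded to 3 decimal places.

Periodic yield y = 0.0435. Discount each cash flow and weight by its year:
  t   CF        PV=CF/(1+0.0435)^t    t·PV
  1        10.00         9.5831         9.5831
  2        10.00         9.1836        18.3673
  3        10.00         8.8008        26.4024
  4        10.00         8.4339        33.7357
  5        10.00         8.0824        40.4118
  6        10.00         7.7454        46.4726
  7       510.00       378.5498     2,649.8485
  Σ                    430.3791     2,824.8214
Price P = Σ PV = 430.3791.
Macaulay duration = Σ(t·PV) / P = 2,824.8214 / 430.3791 = 6.56357 years.

6.564 years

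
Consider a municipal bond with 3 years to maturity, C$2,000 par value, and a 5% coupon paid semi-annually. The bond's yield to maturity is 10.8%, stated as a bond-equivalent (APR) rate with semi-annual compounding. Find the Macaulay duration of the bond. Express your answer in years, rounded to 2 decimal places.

2.81 years

Periodic yield y = 0.054. Discount each cash flow and weight by its period:
  t   CF        PV=CF/(1+0.054)^t    t·PV
  1        50.00        47.4383        47.4383
  2        50.00        45.0079        90.0158
  3        50.00        42.7020       128.1060
  4        50.00        40.5142       162.0569
  5        50.00        38.4385       192.1927
  6     2,050.00     1,495.2376     8,971.4253
  Σ                  1,709.3386     9,591.2351
Price P = Σ PV = 1,709.3386.
Macaulay duration = Σ(t·PV) / P = 9,591.2351 / 1,709.3386 = 5.61108 half-year periods.
In years: 5.61108 / 2 = 2.80554 years.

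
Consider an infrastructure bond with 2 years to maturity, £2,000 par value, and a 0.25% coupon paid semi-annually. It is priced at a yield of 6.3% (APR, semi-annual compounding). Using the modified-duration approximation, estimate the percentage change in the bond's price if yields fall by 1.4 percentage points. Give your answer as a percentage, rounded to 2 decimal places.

Periodic yield y = 0.0315. Modified duration first:
  t   CF        PV=CF/(1+0.0315)^t    t·PV
  1         2.50         2.4237         2.4237
  2         2.50         2.3496         4.6993
  3         2.50         2.2779         6.8337
  4     2,002.50     1,768.8687     7,075.4748
  Σ                  1,775.9199     7,089.4314
P = 1,775.9199; D_Mac = 3.99198 half-year periods = 1.99599 yrs; D_mod = 1.99599/(1+0.0315) = 1.93503 yrs.
ΔP/P ≈ -D_mod · Δy = -1.93503 × (-0.014) = +0.027090 = +2.7090%.

+2.71%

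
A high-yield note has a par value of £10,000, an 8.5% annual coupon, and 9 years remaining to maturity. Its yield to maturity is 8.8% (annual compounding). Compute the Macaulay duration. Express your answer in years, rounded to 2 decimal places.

Periodic yield y = 0.088. Discount each cash flow and weight by its year:
  t   CF        PV=CF/(1+0.088)^t    t·PV
  1       850.00       781.2500       781.2500
  2       850.00       718.0607     1,436.1213
  3       850.00       659.9822     1,979.9467
  4       850.00       606.6013     2,426.4052
  5       850.00       557.5380     2,787.6898
  6       850.00       512.4430     3,074.6579
  7       850.00       470.9954     3,296.9677
  8       850.00       432.9002     3,463.2014
  9    10,850.00     5,078.9002    45,710.1019
  Σ                  9,818.6709    64,956.3421
Price P = Σ PV = 9,818.6709.
Macaulay duration = Σ(t·PV) / P = 64,956.3421 / 9,818.6709 = 6.61559 years.

6.62 years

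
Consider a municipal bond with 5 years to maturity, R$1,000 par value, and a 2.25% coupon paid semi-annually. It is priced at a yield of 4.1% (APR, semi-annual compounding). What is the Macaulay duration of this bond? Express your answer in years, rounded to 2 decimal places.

Periodic yield y = 0.0205. Discount each cash flow and weight by its period:
  t   CF        PV=CF/(1+0.0205)^t    t·PV
  1        11.25        11.0240        11.0240
  2        11.25        10.8026        21.6051
  3        11.25        10.5856        31.7567
  4        11.25        10.3729        41.4916
  5        11.25        10.1645        50.8227
  6        11.25         9.9603        59.7621
  7        11.25         9.7603        68.3218
  8        11.25         9.5642        76.5136
  9        11.25         9.3721        84.3486
  10    1,011.25       825.5216     8,255.2161
  Σ                    917.1280     8,700.8622
Price P = Σ PV = 917.1280.
Macaulay duration = Σ(t·PV) / P = 8,700.8622 / 917.1280 = 9.48707 half-year periods.
In years: 9.48707 / 2 = 4.74354 years.

4.74 years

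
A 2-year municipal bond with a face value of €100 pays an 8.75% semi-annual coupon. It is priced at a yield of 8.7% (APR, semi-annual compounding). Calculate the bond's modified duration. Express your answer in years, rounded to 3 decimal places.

1.800 years

Periodic yield y = 0.0435. First find Macaulay duration:
  t   CF        PV=CF/(1+0.0435)^t    t·PV
  1        4.375         4.1926         4.1926
  2        4.375         4.0178         8.0357
  3        4.375         3.8504        11.5511
  4      104.375        88.0292       352.1167
  Σ                    100.0900       375.8961
P = 100.0900; Macaulay duration = 375.8961 / 100.0900 = 3.75558 half-year periods = 1.87779 years.
Modified duration = D_Mac / (1 + y) = 1.87779 / 1.0435 = 1.79951 years.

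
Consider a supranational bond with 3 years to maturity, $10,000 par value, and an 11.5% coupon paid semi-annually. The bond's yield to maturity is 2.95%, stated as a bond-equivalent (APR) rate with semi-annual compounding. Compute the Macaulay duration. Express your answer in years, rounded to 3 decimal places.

Periodic yield y = 0.01475. Discount each cash flow and weight by its period:
  t   CF        PV=CF/(1+0.01475)^t    t·PV
  1       575.00       566.6420       566.6420
  2       575.00       558.4055     1,116.8111
  3       575.00       550.2888     1,650.8664
  4       575.00       542.2900     2,169.1600
  5       575.00       534.4075     2,672.0375
  6    10,575.00     9,685.5886    58,113.5313
  Σ                 12,437.6224    66,289.0484
Price P = Σ PV = 12,437.6224.
Macaulay duration = Σ(t·PV) / P = 66,289.0484 / 12,437.6224 = 5.32972 half-year periods.
In years: 5.32972 / 2 = 2.66486 years.

2.665 years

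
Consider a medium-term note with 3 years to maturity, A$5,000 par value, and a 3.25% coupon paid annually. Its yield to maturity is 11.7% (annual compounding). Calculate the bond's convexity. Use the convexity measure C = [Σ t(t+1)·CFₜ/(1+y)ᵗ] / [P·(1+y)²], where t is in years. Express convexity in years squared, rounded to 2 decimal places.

9.17

With y = 0.117:
  t   CF        PV=CF/(1+0.117)^t    t·PV        t(t+1)·PV
  1       162.50       145.4790       145.4790         290.9579
  2       162.50       130.2408       260.4816         781.4447
  3     5,162.50     3,704.2522    11,112.7565      44,451.0262
  Σ                  3,979.9719    11,518.7171      45,523.4288
P = 3,979.9719.
Convexity = Σ t(t+1)·PV / [P·(1+y)²] = 45,523.4288 / (3,979.9719 × 1.247689) = 9.16745.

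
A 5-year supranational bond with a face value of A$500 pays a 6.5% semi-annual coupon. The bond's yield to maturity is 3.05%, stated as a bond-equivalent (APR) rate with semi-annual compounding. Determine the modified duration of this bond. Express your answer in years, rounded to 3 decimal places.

4.337 years

Periodic yield y = 0.01525. First find Macaulay duration:
  t   CF        PV=CF/(1+0.01525)^t    t·PV
  1        16.25        16.0059        16.0059
  2        16.25        15.7655        31.5310
  3        16.25        15.5287        46.5860
  4        16.25        15.2954        61.1817
  5        16.25        15.0657        75.3283
  6        16.25        14.8394        89.0362
  7        16.25        14.6165       102.3153
  8        16.25        14.3969       115.1753
  9        16.25        14.1807       127.6259
  10      516.25       443.7415     4,437.4154
  Σ                    579.4361     5,102.2010
P = 579.4361; Macaulay duration = 5,102.2010 / 579.4361 = 8.80546 half-year periods = 4.40273 years.
Modified duration = D_Mac / (1 + y) = 4.40273 / 1.01525 = 4.33660 years.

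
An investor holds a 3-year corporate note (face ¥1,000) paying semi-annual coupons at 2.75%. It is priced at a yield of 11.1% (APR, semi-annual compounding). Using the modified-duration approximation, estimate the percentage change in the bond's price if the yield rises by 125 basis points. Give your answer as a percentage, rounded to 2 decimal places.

Periodic yield y = 0.0555. Modified duration first:
  t   CF        PV=CF/(1+0.0555)^t    t·PV
  1        13.75        13.0270        13.0270
  2        13.75        12.3420        24.6840
  3        13.75        11.6931        35.0792
  4        13.75        11.0782        44.3129
  5        13.75        10.4957        52.4785
  6     1,013.75       733.1308     4,398.7846
  Σ                    791.7668     4,568.3661
P = 791.7668; D_Mac = 5.76984 half-year periods = 2.88492 yrs; D_mod = 2.88492/(1+0.0555) = 2.73323 yrs.
ΔP/P ≈ -D_mod · Δy = -2.73323 × (+0.0125) = -0.034165 = -3.4165%.

-3.42%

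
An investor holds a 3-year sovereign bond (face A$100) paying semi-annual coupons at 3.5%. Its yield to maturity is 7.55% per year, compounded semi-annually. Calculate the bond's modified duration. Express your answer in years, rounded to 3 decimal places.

2.761 years

Periodic yield y = 0.03775. First find Macaulay duration:
  t   CF        PV=CF/(1+0.03775)^t    t·PV
  1         1.75         1.6863         1.6863
  2         1.75         1.6250         3.2500
  3         1.75         1.5659         4.6977
  4         1.75         1.5089         6.0357
  5         1.75         1.4540         7.2702
  6       101.75        81.4663       488.7978
  Σ                     89.3065       511.7376
P = 89.3065; Macaulay duration = 511.7376 / 89.3065 = 5.73013 half-year periods = 2.86506 years.
Modified duration = D_Mac / (1 + y) = 2.86506 / 1.03775 = 2.76084 years.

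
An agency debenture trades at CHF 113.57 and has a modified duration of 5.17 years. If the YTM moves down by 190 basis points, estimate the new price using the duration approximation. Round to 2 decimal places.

Duration approximation: ΔP/P ≈ -D_mod · Δy = -5.17 × (-0.019) = +0.098230.
New price ≈ 113.57 × (1 + 0.098230) = 124.7259811.

CHF 124.73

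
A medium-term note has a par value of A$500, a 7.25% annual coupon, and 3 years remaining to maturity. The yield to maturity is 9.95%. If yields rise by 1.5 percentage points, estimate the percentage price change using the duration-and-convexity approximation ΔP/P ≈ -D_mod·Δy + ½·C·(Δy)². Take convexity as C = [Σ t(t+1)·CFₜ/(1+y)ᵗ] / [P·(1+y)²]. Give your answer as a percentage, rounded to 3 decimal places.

-3.711%

With y = 0.0995:
  t   CF        PV=CF/(1+0.0995)^t    t·PV        t(t+1)·PV
  1        36.25        32.9695        32.9695          65.9391
  2        36.25        29.9859        59.9719         179.9156
  3       536.25       403.4425     1,210.3274       4,841.3095
  Σ                    466.3979     1,303.2688       5,087.1642
P = 466.3979; D_Mac = 2.79433 yrs; D_mod = 2.54145 yrs; C = 9.02254.
Duration effect: -2.54145 × (+0.015) = -0.038122
Convexity effect: 0.5 × 9.02254 × (0.015)² = +0.0010150
ΔP/P ≈ -0.038122 + 0.0010150 = -0.037107 = -3.7107%.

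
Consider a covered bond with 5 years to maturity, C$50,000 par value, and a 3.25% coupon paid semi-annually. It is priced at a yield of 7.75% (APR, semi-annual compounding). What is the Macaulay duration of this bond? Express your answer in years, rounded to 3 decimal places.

Periodic yield y = 0.03875. Discount each cash flow and weight by its period:
  t   CF        PV=CF/(1+0.03875)^t    t·PV
  1       812.50       782.1901       782.1901
  2       812.50       753.0110     1,506.0219
  3       812.50       724.9203     2,174.7609
  4       812.50       697.8775     2,791.5102
  5       812.50       671.8436     3,359.2180
  6       812.50       646.7808     3,880.6851
  7       812.50       622.6530     4,358.5713
  8       812.50       599.4253     4,795.4025
  9       812.50       577.0641     5,193.5767
  10   50,812.50    34,742.4303   347,424.3031
  Σ                 40,818.1961   376,266.2397
Price P = Σ PV = 40,818.1961.
Macaulay duration = Σ(t·PV) / P = 376,266.2397 / 40,818.1961 = 9.21810 half-year periods.
In years: 9.21810 / 2 = 4.60905 years.

4.609 years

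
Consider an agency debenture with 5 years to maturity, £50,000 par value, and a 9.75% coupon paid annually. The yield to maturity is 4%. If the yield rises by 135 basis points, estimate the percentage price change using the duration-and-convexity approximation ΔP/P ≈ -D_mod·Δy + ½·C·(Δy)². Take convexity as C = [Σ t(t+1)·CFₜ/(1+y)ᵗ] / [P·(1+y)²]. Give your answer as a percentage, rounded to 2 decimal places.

-5.35%

With y = 0.04:
  t   CF        PV=CF/(1+0.04)^t    t·PV        t(t+1)·PV
  1     4,875.00     4,687.5000     4,687.5000       9,375.0000
  2     4,875.00     4,507.2115     9,014.4231      27,043.2692
  3     4,875.00     4,333.8572    13,001.5717      52,006.2870
  4     4,875.00     4,167.1704    16,668.6817      83,343.4086
  5    54,875.00    45,103.2500   225,516.2499   1,353,097.4995
  Σ                 62,798.9892   268,888.4265   1,524,865.4643
P = 62,798.9892; D_Mac = 4.28173 yrs; D_mod = 4.11705 yrs; C = 22.44979.
Duration effect: -4.11705 × (+0.0135) = -0.055580
Convexity effect: 0.5 × 22.44979 × (0.0135)² = +0.0020457
ΔP/P ≈ -0.055580 + 0.0020457 = -0.053534 = -5.3534%.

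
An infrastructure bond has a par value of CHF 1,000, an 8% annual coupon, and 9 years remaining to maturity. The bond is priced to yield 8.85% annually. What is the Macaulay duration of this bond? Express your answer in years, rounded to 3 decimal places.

Periodic yield y = 0.0885. Discount each cash flow and weight by its year:
  t   CF        PV=CF/(1+0.0885)^t    t·PV
  1        80.00        73.4956        73.4956
  2        80.00        67.5201       135.0402
  3        80.00        62.0304       186.0912
  4        80.00        56.9871       227.9482
  5        80.00        52.3538       261.7688
  6        80.00        48.0972       288.5829
  7        80.00        44.1866       309.3065
  8        80.00        40.5941       324.7525
  9     1,080.00       503.4633     4,531.1701
  Σ                    948.7282     6,338.1561
Price P = Σ PV = 948.7282.
Macaulay duration = Σ(t·PV) / P = 6,338.1561 / 948.7282 = 6.68069 years.

6.681 years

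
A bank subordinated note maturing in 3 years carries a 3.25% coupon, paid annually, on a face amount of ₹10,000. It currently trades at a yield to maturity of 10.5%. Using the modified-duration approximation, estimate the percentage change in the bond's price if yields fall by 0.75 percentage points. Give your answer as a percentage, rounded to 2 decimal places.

+1.97%

Periodic yield y = 0.105. Modified duration first:
  t   CF        PV=CF/(1+0.105)^t    t·PV
  1       325.00       294.1176       294.1176
  2       325.00       266.1698       532.3396
  3    10,325.00     7,652.4980    22,957.4941
  Σ                  8,212.7855    23,783.9514
P = 8,212.7855; D_Mac = 2.89597 yrs; D_mod = 2.89597/(1+0.105) = 2.62078 yrs.
ΔP/P ≈ -D_mod · Δy = -2.62078 × (-0.0075) = +0.019656 = +1.9656%.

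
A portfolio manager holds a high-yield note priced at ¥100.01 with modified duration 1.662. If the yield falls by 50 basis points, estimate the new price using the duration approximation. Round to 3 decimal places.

Duration approximation: ΔP/P ≈ -D_mod · Δy = -1.662 × (-0.005) = +0.008310.
New price ≈ 100.01 × (1 + 0.008310) = 100.8410831.

¥100.841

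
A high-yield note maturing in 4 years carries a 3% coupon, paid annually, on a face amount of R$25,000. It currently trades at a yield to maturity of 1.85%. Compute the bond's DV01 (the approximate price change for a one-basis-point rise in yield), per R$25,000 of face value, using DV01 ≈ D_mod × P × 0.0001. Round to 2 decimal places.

Periodic yield y = 0.0185.
  t   CF        PV=CF/(1+0.0185)^t    t·PV
  1       750.00       736.3770       736.3770
  2       750.00       723.0015     1,446.0030
  3       750.00       709.8689     2,129.6068
  4    25,750.00    23,929.4711    95,717.8845
  Σ                 26,098.7186   100,029.8712
P = 26,098.7186; D_Mac = 3.83275 yrs; D_mod = 3.76313 yrs.
DV01 ≈ 3.76313 × 26,098.7186 × 0.0001 = 9.821293.

R$9.82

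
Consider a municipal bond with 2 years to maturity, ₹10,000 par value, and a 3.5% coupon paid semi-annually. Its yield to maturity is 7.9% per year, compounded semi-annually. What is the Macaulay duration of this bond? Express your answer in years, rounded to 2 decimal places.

Periodic yield y = 0.0395. Discount each cash flow and weight by its period:
  t   CF        PV=CF/(1+0.0395)^t    t·PV
  1       175.00       168.3502       168.3502
  2       175.00       161.9530       323.9060
  3       175.00       155.7990       467.3969
  4    10,175.00     8,714.3790    34,857.5159
  Σ                  9,200.4811    35,817.1690
Price P = Σ PV = 9,200.4811.
Macaulay duration = Σ(t·PV) / P = 35,817.1690 / 9,200.4811 = 3.89297 half-year periods.
In years: 3.89297 / 2 = 1.94648 years.

1.95 years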